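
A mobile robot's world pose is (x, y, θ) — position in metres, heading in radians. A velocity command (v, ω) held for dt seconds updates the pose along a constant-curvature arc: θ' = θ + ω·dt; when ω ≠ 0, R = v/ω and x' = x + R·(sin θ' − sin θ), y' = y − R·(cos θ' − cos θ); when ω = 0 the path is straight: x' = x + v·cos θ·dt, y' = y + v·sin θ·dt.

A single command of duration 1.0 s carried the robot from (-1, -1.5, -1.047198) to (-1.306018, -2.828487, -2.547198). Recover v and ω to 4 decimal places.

v = 1.5000, ω = -1.5000

Δθ = -2.547198 − -1.047198 = -1.500000
ω = Δθ/dt = -1.500000/1.0 = -1.5000
R = −Δy/(cos θ' − cos θ) = -1.0000
v = R·ω = -1.0000·-1.5000 = 1.5000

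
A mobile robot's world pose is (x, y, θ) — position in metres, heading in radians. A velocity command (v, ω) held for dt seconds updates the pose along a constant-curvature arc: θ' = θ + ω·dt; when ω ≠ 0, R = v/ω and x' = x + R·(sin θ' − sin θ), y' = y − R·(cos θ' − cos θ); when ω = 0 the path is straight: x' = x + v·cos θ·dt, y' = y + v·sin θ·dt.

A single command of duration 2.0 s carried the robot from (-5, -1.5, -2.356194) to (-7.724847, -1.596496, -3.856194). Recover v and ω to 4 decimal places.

Δθ = -3.856194 − -2.356194 = -1.500000
ω = Δθ/dt = -1.500000/2.0 = -0.7500
R = Δx/(sin θ' − sin θ) = -2.0000
v = R·ω = -2.0000·-0.7500 = 1.5000

v = 1.5000, ω = -0.7500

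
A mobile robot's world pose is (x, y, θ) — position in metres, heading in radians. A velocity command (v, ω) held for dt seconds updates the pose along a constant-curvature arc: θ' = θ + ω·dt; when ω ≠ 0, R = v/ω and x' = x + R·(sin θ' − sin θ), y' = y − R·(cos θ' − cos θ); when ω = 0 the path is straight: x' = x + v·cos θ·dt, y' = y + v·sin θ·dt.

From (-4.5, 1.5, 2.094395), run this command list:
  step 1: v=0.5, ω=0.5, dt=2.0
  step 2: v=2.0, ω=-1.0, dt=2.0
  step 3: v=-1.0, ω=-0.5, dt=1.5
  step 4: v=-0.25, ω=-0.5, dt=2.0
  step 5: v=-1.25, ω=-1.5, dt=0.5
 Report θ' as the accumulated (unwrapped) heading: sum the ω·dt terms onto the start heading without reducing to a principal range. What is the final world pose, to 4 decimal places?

(-8.8914, 4.5463, -1.4056)

step 1: θ'=3.0944 (R=1.0000) → pose (-5.3188, 1.9989, 3.0944)
step 2: θ'=1.0944 (R=-2.0000) → pose (-7.0018, 4.9138, 1.0944)
step 3: θ'=0.3444 (R=2.0000) → pose (-8.1038, 3.9484, 0.3444)
step 4: θ'=-0.6556 (R=0.5000) → pose (-8.5775, 4.0227, -0.6556)
step 5: θ'=-1.4056 (R=0.8333) → pose (-8.8914, 4.5463, -1.4056)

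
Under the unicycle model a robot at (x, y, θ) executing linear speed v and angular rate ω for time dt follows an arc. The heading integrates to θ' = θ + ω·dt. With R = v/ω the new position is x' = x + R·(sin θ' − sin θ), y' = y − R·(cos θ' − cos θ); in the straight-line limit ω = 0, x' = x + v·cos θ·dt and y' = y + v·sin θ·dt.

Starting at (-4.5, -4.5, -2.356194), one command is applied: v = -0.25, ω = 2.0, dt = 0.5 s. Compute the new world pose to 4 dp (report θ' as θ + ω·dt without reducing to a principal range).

(-4.4663, -4.3850, -1.3562)

θ' = -2.3562 + 2.0·0.5 = -1.3562
R = v/ω = -0.25/2.0 = -0.1250
x' = -4.5 + -0.1250·(sin -1.3562 − sin -2.3562) = -4.4663
y' = -4.5 − -0.1250·(cos -1.3562 − cos -2.3562) = -4.3850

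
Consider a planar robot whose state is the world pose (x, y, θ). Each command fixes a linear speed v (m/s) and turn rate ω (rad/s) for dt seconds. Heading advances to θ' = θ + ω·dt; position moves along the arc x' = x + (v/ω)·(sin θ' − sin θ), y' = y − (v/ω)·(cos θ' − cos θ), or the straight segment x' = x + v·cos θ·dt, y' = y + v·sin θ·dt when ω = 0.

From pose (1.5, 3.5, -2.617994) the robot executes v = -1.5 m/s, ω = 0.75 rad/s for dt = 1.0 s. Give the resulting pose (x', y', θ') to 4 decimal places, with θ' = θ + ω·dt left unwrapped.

θ' = -2.6180 + 0.75·1.0 = -1.8680
R = v/ω = -1.5/0.75 = -2.0000
x' = 1.5 + -2.0000·(sin -1.8680 − sin -2.6180) = 2.4123
y' = 3.5 − -2.0000·(cos -1.8680 − cos -2.6180) = 4.6464

(2.4123, 4.6464, -1.8680)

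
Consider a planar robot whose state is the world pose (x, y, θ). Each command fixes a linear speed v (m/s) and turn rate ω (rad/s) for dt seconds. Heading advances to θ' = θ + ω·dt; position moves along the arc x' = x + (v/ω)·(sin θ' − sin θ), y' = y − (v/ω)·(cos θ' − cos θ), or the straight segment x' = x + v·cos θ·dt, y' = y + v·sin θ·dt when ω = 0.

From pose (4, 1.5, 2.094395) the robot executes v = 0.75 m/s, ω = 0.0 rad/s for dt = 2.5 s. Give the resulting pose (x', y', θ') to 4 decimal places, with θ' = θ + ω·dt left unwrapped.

(3.0625, 3.1238, 2.0944)

θ' = 2.0944 + 0.0·2.5 = 2.0944
ω = 0 → straight: x' = 4 + 0.75·cos(2.0944)·2.5 = 3.0625
y' = 1.5 + 0.75·sin(2.0944)·2.5 = 3.1238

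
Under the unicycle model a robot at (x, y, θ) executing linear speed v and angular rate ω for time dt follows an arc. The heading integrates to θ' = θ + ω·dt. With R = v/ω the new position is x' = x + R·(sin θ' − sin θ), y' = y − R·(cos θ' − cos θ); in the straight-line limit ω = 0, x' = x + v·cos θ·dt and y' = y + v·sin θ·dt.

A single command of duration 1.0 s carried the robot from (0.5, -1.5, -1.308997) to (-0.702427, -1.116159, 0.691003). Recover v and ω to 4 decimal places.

v = -1.5000, ω = 2.0000

Δθ = 0.691003 − -1.308997 = 2.000000
ω = Δθ/dt = 2.000000/1.0 = 2.0000
R = Δx/(sin θ' − sin θ) = -0.7500
v = R·ω = -0.7500·2.0000 = -1.5000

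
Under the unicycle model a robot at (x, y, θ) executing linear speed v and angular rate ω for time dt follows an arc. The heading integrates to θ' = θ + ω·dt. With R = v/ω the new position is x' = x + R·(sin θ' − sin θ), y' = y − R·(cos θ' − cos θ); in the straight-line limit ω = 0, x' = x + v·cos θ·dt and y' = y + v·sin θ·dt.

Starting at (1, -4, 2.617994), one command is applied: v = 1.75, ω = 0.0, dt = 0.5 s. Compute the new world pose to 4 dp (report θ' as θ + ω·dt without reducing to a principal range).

θ' = 2.6180 + 0.0·0.5 = 2.6180
ω = 0 → straight: x' = 1 + 1.75·cos(2.6180)·0.5 = 0.2422
y' = -4 + 1.75·sin(2.6180)·0.5 = -3.5625

(0.2422, -3.5625, 2.6180)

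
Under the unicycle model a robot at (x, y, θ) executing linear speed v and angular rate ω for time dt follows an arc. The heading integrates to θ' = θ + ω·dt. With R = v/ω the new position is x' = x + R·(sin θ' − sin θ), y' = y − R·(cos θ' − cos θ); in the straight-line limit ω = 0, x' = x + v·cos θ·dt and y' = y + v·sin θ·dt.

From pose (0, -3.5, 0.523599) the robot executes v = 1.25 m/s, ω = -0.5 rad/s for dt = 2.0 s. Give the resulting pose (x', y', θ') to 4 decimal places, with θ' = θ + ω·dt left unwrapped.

θ' = 0.5236 + -0.5·2.0 = -0.4764
R = v/ω = 1.25/-0.5 = -2.5000
x' = 0 + -2.5000·(sin -0.4764 − sin 0.5236) = 2.3965
y' = -3.5 − -2.5000·(cos -0.4764 − cos 0.5236) = -3.4434

(2.3965, -3.4434, -0.4764)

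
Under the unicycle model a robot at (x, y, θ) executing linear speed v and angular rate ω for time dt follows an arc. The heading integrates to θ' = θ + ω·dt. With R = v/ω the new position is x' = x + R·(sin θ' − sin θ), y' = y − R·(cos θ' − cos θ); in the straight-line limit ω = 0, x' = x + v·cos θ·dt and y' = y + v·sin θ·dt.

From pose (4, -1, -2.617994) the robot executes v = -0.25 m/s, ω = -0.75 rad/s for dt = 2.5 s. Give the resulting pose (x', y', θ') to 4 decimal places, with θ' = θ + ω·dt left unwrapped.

(4.4920, -1.2161, -4.4930)

θ' = -2.6180 + -0.75·2.5 = -4.4930
R = v/ω = -0.25/-0.75 = 0.3333
x' = 4 + 0.3333·(sin -4.4930 − sin -2.6180) = 4.4920
y' = -1 − 0.3333·(cos -4.4930 − cos -2.6180) = -1.2161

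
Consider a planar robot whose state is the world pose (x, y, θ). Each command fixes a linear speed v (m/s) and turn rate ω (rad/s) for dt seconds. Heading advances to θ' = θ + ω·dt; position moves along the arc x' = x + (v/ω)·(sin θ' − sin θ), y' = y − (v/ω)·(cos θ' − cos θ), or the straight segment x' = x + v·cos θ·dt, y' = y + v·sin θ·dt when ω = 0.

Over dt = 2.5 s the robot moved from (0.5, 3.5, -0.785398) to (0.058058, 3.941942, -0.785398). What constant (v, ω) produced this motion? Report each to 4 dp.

Δθ = -0.785398 − -0.785398 = 0.000000
ω = Δθ/dt = 0.000000/2.5 = 0.0000
ω = 0 → v = (Δx·cos θ + Δy·sin θ)/dt = -0.2500

v = -0.2500, ω = 0.0000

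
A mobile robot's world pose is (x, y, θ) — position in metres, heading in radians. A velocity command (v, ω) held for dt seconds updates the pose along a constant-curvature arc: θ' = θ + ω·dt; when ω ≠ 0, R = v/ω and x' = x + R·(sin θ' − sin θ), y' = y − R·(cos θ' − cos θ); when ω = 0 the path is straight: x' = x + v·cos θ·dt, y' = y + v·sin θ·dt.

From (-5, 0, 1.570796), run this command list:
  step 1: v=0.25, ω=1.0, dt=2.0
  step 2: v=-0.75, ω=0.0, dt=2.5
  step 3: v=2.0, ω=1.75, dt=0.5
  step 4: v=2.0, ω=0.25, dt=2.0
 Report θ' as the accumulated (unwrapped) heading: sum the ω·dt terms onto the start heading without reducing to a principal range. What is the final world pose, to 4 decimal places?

step 1: θ'=3.5708 (R=0.2500) → pose (-5.3540, 0.2273, 3.5708)
step 2: θ'=3.5708 (straight) → pose (-3.6491, 1.0076, 3.5708)
step 3: θ'=4.4458 (R=1.1429) → pose (-4.2760, 0.2695, 4.4458)
step 4: θ'=4.9458 (R=8.0000) → pose (-4.3417, -3.6884, 4.9458)

(-4.3417, -3.6884, 4.9458)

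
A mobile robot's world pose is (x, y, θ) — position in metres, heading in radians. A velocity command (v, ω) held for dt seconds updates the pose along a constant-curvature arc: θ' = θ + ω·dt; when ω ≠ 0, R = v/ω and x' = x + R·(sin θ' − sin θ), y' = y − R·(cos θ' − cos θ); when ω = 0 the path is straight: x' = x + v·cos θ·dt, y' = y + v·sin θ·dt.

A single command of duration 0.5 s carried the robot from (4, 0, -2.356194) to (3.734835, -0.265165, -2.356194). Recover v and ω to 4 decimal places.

v = 0.7500, ω = 0.0000

Δθ = -2.356194 − -2.356194 = 0.000000
ω = Δθ/dt = 0.000000/0.5 = 0.0000
ω = 0 → v = (Δx·cos θ + Δy·sin θ)/dt = 0.7500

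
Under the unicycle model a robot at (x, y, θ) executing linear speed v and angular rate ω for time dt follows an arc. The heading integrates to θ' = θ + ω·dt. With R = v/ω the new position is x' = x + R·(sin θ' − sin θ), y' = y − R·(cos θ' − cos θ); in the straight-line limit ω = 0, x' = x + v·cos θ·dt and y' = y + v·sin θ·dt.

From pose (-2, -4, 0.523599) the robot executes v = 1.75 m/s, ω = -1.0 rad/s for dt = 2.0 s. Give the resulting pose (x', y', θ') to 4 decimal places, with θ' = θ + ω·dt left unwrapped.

θ' = 0.5236 + -1.0·2.0 = -1.4764
R = v/ω = 1.75/-1.0 = -1.7500
x' = -2 + -1.7500·(sin -1.4764 − sin 0.5236) = 0.6172
y' = -4 − -1.7500·(cos -1.4764 − cos 0.5236) = -5.3506

(0.6172, -5.3506, -1.4764)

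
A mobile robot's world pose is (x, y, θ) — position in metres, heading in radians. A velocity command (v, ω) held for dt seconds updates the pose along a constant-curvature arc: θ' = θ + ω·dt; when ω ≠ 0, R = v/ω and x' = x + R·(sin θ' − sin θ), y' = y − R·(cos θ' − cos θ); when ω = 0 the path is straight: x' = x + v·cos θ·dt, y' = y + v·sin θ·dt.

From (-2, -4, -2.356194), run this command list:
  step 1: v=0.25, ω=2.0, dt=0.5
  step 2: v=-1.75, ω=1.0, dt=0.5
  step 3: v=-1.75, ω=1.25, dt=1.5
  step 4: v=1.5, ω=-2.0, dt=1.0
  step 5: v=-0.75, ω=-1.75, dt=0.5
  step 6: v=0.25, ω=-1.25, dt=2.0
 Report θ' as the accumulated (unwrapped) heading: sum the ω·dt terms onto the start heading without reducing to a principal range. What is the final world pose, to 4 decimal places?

(-3.8437, -3.1549, -4.3562)

step 1: θ'=-1.3562 (R=0.1250) → pose (-2.0337, -4.1150, -1.3562)
step 2: θ'=-0.8562 (R=-1.7500) → pose (-2.4217, -3.3409, -0.8562)
step 3: θ'=1.0188 (R=-1.4000) → pose (-4.6713, -3.5242, 1.0188)
step 4: θ'=-0.9812 (R=-0.7500) → pose (-3.4093, -3.5005, -0.9812)
step 5: θ'=-1.8562 (R=0.4286) → pose (-3.4643, -3.1415, -1.8562)
step 6: θ'=-4.3562 (R=-0.2000) → pose (-3.8437, -3.1549, -4.3562)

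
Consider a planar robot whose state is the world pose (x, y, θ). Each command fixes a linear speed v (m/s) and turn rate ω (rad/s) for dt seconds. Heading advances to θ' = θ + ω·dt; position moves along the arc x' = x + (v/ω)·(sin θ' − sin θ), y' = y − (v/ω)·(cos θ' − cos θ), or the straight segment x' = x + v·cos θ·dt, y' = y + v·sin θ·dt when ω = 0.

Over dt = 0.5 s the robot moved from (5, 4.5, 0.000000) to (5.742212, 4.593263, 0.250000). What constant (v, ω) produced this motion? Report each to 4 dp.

Δθ = 0.250000 − 0.000000 = 0.250000
ω = Δθ/dt = 0.250000/0.5 = 0.5000
R = Δx/(sin θ' − sin θ) = 3.0000
v = R·ω = 3.0000·0.5000 = 1.5000

v = 1.5000, ω = 0.5000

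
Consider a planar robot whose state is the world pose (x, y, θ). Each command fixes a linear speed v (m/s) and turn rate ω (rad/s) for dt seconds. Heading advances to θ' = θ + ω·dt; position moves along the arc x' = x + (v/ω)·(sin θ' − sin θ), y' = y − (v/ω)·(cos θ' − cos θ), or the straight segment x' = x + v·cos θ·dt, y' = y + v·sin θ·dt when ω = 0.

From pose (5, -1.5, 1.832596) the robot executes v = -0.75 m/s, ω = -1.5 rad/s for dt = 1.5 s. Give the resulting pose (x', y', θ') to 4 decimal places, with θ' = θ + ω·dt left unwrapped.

(4.3143, -2.0865, -0.4174)

θ' = 1.8326 + -1.5·1.5 = -0.4174
R = v/ω = -0.75/-1.5 = 0.5000
x' = 5 + 0.5000·(sin -0.4174 − sin 1.8326) = 4.3143
y' = -1.5 − 0.5000·(cos -0.4174 − cos 1.8326) = -2.0865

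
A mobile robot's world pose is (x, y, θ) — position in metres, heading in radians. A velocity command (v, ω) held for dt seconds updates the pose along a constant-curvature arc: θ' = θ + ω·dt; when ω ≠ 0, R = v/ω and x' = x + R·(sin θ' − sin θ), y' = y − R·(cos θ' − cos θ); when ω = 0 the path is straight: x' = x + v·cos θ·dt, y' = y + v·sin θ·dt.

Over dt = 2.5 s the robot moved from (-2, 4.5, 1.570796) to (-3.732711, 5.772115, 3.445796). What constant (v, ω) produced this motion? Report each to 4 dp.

v = 1.0000, ω = 0.7500

Δθ = 3.445796 − 1.570796 = 1.875000
ω = Δθ/dt = 1.875000/2.5 = 0.7500
R = Δx/(sin θ' − sin θ) = 1.3333
v = R·ω = 1.3333·0.7500 = 1.0000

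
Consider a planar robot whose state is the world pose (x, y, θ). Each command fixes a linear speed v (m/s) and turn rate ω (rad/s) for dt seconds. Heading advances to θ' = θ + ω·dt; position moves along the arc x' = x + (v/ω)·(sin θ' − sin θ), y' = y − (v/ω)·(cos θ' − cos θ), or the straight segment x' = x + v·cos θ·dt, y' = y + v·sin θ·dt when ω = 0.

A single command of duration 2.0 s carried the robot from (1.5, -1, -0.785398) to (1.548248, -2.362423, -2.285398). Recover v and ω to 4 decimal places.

Δθ = -2.285398 − -0.785398 = -1.500000
ω = Δθ/dt = -1.500000/2.0 = -0.7500
R = −Δy/(cos θ' − cos θ) = -1.0000
v = R·ω = -1.0000·-0.7500 = 0.7500

v = 0.7500, ω = -0.7500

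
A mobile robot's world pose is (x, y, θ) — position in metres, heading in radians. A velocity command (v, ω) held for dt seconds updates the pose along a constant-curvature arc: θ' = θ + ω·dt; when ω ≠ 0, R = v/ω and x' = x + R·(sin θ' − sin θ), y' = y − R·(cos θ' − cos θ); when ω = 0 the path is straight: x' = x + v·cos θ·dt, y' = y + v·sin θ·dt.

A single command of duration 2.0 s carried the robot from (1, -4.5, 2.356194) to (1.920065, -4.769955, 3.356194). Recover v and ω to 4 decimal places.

v = -0.5000, ω = 0.5000

Δθ = 3.356194 − 2.356194 = 1.000000
ω = Δθ/dt = 1.000000/2.0 = 0.5000
R = Δx/(sin θ' − sin θ) = -1.0000
v = R·ω = -1.0000·0.5000 = -0.5000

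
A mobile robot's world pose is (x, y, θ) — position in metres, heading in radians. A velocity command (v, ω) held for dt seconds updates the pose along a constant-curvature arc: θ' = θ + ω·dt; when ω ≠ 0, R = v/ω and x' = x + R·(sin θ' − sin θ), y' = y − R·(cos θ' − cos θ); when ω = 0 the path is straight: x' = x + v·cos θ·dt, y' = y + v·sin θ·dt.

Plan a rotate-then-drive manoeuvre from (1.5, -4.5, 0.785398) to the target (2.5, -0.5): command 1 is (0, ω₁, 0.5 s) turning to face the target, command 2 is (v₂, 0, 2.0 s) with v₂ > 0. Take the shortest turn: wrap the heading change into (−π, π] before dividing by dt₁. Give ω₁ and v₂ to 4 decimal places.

ω₁ = 1.0808, v₂ = 2.0616

heading to target = atan2(-0.5−-4.5, 2.5−1.5) = 1.3258
Δθ = wrap(1.3258 − 0.7854) = 0.5404; ω₁ = Δθ/dt₁ = 1.0808
distance = √((2.5−1.5)² + (-0.5−-4.5)²) = 4.1231; v₂ = distance/dt₂ = 2.0616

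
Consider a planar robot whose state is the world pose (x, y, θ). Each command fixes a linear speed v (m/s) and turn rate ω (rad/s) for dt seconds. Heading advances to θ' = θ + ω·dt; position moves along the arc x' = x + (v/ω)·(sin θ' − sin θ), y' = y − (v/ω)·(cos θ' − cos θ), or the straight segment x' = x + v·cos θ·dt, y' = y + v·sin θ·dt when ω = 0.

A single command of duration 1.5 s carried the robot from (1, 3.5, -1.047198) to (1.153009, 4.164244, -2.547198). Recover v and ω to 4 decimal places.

v = -0.5000, ω = -1.0000

Δθ = -2.547198 − -1.047198 = -1.500000
ω = Δθ/dt = -1.500000/1.5 = -1.0000
R = −Δy/(cos θ' − cos θ) = 0.5000
v = R·ω = 0.5000·-1.0000 = -0.5000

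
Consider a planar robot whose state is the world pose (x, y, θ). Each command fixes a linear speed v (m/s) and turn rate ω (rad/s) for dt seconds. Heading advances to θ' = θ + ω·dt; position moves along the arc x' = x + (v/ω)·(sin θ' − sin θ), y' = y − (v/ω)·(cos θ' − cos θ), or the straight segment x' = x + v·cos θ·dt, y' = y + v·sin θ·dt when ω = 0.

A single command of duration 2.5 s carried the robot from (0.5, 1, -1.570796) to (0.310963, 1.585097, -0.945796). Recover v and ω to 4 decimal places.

v = -0.2500, ω = 0.2500

Δθ = -0.945796 − -1.570796 = 0.625000
ω = Δθ/dt = 0.625000/2.5 = 0.2500
R = −Δy/(cos θ' − cos θ) = -1.0000
v = R·ω = -1.0000·0.2500 = -0.2500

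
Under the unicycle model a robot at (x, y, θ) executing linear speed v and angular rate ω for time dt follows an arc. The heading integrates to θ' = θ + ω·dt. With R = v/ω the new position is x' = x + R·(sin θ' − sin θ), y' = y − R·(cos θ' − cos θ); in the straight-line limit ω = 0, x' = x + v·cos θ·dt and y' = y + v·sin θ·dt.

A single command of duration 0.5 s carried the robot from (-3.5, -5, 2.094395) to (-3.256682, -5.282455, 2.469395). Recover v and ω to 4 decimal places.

Δθ = 2.469395 − 2.094395 = 0.375000
ω = Δθ/dt = 0.375000/0.5 = 0.7500
R = −Δy/(cos θ' − cos θ) = -1.0000
v = R·ω = -1.0000·0.7500 = -0.7500

v = -0.7500, ω = 0.7500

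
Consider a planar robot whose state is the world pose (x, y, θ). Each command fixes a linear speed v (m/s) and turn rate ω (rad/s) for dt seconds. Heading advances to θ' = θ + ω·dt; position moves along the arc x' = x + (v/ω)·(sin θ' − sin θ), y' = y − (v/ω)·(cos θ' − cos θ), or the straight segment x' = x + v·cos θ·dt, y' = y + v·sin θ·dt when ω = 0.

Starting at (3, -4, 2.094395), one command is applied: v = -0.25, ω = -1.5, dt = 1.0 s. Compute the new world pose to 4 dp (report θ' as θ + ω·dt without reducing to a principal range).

(2.9490, -4.2214, 0.5944)

θ' = 2.0944 + -1.5·1.0 = 0.5944
R = v/ω = -0.25/-1.5 = 0.1667
x' = 3 + 0.1667·(sin 0.5944 − sin 2.0944) = 2.9490
y' = -4 − 0.1667·(cos 0.5944 − cos 2.0944) = -4.2214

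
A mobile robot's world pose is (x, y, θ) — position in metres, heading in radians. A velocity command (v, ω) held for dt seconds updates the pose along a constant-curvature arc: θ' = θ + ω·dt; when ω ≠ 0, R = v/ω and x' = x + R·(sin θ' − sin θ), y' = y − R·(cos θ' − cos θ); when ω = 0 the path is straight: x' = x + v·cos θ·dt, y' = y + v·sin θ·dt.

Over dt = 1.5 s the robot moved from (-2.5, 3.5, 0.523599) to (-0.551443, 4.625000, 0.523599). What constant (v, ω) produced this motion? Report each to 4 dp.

Δθ = 0.523599 − 0.523599 = 0.000000
ω = Δθ/dt = 0.000000/1.5 = 0.0000
ω = 0 → v = (Δx·cos θ + Δy·sin θ)/dt = 1.5000

v = 1.5000, ω = 0.0000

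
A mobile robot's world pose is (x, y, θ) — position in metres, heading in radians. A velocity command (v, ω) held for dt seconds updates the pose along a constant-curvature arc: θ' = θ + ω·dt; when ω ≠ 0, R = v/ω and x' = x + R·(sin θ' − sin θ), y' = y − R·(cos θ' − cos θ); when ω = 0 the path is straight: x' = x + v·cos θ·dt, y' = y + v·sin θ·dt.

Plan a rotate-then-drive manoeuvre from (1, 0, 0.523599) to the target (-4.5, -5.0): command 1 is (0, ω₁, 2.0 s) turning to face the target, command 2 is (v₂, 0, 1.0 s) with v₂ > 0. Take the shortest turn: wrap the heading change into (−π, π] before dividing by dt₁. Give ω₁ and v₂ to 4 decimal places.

heading to target = atan2(-5−0, -4.5−1) = -2.4038
Δθ = wrap(-2.4038 − 0.5236) = -2.9274; ω₁ = Δθ/dt₁ = -1.4637
distance = √((-4.5−1)² + (-5−0)²) = 7.4330; v₂ = distance/dt₂ = 7.4330

ω₁ = -1.4637, v₂ = 7.4330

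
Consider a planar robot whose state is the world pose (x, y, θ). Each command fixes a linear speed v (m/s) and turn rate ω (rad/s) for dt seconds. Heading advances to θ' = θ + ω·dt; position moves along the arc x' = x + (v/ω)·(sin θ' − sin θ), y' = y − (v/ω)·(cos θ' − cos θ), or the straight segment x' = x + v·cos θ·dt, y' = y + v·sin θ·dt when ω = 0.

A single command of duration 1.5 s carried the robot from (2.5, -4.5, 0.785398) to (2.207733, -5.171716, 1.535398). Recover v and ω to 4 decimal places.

Δθ = 1.535398 − 0.785398 = 0.750000
ω = Δθ/dt = 0.750000/1.5 = 0.5000
R = −Δy/(cos θ' − cos θ) = -1.0000
v = R·ω = -1.0000·0.5000 = -0.5000

v = -0.5000, ω = 0.5000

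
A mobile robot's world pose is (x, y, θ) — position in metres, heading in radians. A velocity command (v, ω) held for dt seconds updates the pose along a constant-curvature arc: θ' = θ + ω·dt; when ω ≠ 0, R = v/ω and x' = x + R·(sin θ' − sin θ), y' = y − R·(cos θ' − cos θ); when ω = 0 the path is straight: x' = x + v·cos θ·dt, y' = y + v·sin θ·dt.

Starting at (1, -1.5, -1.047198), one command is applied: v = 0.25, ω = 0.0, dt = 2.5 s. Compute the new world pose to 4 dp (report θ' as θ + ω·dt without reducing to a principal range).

(1.3125, -2.0413, -1.0472)

θ' = -1.0472 + 0.0·2.5 = -1.0472
ω = 0 → straight: x' = 1 + 0.25·cos(-1.0472)·2.5 = 1.3125
y' = -1.5 + 0.25·sin(-1.0472)·2.5 = -2.0413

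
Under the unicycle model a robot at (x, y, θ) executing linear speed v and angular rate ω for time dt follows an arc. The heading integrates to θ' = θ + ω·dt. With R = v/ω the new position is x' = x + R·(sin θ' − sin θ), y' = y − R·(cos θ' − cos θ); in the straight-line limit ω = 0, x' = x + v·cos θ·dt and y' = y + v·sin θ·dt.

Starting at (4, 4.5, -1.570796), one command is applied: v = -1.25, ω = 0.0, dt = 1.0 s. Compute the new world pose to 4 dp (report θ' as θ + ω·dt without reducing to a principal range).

(4.0000, 5.7500, -1.5708)

θ' = -1.5708 + 0.0·1.0 = -1.5708
ω = 0 → straight: x' = 4 + -1.25·cos(-1.5708)·1.0 = 4.0000
y' = 4.5 + -1.25·sin(-1.5708)·1.0 = 5.7500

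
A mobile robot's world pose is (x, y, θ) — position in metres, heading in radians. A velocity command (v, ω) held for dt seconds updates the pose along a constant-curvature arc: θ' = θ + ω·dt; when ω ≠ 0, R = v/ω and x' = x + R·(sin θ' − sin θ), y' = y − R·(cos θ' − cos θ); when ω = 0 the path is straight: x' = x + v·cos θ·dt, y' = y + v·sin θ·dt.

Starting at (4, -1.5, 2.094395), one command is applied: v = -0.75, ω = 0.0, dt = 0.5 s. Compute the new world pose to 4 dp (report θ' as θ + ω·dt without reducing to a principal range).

(4.1875, -1.8248, 2.0944)

θ' = 2.0944 + 0.0·0.5 = 2.0944
ω = 0 → straight: x' = 4 + -0.75·cos(2.0944)·0.5 = 4.1875
y' = -1.5 + -0.75·sin(2.0944)·0.5 = -1.8248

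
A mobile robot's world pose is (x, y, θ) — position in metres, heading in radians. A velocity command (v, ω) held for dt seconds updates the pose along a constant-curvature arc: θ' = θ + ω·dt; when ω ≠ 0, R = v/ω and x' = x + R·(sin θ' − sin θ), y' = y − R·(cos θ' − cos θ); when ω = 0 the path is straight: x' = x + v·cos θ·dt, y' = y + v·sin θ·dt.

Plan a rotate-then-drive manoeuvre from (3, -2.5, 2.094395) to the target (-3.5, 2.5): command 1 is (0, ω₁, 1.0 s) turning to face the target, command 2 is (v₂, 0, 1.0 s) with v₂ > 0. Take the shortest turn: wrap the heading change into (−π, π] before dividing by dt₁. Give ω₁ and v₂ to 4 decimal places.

ω₁ = 0.3915, v₂ = 8.2006

heading to target = atan2(2.5−-2.5, -3.5−3) = 2.4859
Δθ = wrap(2.4859 − 2.0944) = 0.3915; ω₁ = Δθ/dt₁ = 0.3915
distance = √((-3.5−3)² + (2.5−-2.5)²) = 8.2006; v₂ = distance/dt₂ = 8.2006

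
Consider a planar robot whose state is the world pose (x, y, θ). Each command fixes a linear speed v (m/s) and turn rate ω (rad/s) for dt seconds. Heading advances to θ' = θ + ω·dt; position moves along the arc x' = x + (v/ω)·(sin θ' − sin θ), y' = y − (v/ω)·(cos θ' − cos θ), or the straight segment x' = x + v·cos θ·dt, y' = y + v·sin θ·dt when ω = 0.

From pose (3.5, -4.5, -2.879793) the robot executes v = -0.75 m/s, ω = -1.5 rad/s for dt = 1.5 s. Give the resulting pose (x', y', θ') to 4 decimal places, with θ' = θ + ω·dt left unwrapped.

(4.0865, -5.1857, -5.1298)

θ' = -2.8798 + -1.5·1.5 = -5.1298
R = v/ω = -0.75/-1.5 = 0.5000
x' = 3.5 + 0.5000·(sin -5.1298 − sin -2.8798) = 4.0865
y' = -4.5 − 0.5000·(cos -5.1298 − cos -2.8798) = -5.1857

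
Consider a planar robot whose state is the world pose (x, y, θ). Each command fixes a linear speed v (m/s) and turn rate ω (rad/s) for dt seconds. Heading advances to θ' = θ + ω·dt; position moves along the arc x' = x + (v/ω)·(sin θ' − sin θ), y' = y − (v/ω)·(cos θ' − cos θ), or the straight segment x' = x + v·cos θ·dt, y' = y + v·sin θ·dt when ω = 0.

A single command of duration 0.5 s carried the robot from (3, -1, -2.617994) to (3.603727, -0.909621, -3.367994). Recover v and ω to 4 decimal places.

v = -1.2500, ω = -1.5000

Δθ = -3.367994 − -2.617994 = -0.750000
ω = Δθ/dt = -0.750000/0.5 = -1.5000
R = Δx/(sin θ' − sin θ) = 0.8333
v = R·ω = 0.8333·-1.5000 = -1.2500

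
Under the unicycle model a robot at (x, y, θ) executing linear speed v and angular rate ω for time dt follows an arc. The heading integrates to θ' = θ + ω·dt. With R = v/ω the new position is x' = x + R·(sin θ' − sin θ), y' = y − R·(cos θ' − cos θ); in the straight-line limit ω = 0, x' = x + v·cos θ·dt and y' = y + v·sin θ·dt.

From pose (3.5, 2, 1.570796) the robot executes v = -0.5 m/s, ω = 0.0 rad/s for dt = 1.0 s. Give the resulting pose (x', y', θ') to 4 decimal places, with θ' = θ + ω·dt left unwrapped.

θ' = 1.5708 + 0.0·1.0 = 1.5708
ω = 0 → straight: x' = 3.5 + -0.5·cos(1.5708)·1.0 = 3.5000
y' = 2 + -0.5·sin(1.5708)·1.0 = 1.5000

(3.5000, 1.5000, 1.5708)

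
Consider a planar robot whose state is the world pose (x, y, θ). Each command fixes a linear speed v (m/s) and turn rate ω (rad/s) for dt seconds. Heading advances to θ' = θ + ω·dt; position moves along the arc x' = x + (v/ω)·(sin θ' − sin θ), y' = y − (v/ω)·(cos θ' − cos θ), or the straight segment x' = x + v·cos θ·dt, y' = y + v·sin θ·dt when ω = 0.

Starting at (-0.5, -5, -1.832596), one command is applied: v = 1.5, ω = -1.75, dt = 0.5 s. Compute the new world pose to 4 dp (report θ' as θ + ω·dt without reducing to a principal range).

θ' = -1.8326 + -1.75·0.5 = -2.7076
R = v/ω = 1.5/-1.75 = -0.8571
x' = -0.5 + -0.8571·(sin -2.7076 − sin -1.8326) = -0.9675
y' = -5 − -0.8571·(cos -2.7076 − cos -1.8326) = -5.5558

(-0.9675, -5.5558, -2.7076)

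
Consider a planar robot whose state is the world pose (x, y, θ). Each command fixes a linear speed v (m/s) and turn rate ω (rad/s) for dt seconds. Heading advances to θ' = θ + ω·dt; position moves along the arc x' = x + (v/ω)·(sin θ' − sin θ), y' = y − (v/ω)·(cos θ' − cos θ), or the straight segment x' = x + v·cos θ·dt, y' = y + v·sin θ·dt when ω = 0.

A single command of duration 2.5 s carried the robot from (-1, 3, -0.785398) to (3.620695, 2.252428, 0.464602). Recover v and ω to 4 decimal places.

v = 2.0000, ω = 0.5000

Δθ = 0.464602 − -0.785398 = 1.250000
ω = Δθ/dt = 1.250000/2.5 = 0.5000
R = Δx/(sin θ' − sin θ) = 4.0000
v = R·ω = 4.0000·0.5000 = 2.0000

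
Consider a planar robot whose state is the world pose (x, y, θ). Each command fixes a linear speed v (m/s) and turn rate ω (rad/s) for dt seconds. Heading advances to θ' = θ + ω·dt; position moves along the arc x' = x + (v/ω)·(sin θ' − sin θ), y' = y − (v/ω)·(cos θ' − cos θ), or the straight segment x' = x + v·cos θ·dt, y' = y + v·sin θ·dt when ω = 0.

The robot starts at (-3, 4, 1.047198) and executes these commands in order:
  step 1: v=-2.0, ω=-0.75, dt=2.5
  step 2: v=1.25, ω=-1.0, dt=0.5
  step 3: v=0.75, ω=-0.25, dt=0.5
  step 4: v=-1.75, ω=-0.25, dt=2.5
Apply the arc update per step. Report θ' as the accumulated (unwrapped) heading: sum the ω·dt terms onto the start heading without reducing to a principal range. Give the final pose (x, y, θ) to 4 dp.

step 1: θ'=-0.8278 (R=2.6667) → pose (-7.2733, 3.5293, -0.8278)
step 2: θ'=-1.3278 (R=-1.2500) → pose (-6.9805, 2.9845, -1.3278)
step 3: θ'=-1.4528 (R=-3.0000) → pose (-6.9133, 2.6158, -1.4528)
step 4: θ'=-2.0778 (R=7.0000) → pose (-6.0814, 6.8388, -2.0778)

(-6.0814, 6.8388, -2.0778)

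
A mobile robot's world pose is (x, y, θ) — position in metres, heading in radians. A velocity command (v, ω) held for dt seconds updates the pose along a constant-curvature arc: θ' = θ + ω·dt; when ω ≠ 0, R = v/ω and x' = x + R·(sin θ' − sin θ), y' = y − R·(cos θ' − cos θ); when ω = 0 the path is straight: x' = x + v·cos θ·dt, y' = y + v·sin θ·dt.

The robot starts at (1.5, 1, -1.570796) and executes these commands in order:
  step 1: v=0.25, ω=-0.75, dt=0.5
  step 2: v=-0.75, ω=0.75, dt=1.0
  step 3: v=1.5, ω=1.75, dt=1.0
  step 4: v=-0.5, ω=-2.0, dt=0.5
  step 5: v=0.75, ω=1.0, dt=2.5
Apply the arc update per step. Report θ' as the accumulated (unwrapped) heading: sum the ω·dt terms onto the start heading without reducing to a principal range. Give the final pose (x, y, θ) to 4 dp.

(3.4736, 2.2079, 2.0542)

step 1: θ'=-1.9458 (R=-0.3333) → pose (1.4768, 0.8779, -1.9458)
step 2: θ'=-1.1958 (R=-1.0000) → pose (1.4768, 1.6105, -1.1958)
step 3: θ'=0.5542 (R=0.8571) → pose (2.7255, 1.1956, 0.5542)
step 4: θ'=-0.4458 (R=0.2500) → pose (2.4861, 1.1826, -0.4458)
step 5: θ'=2.0542 (R=0.7500) → pose (3.4736, 2.2079, 2.0542)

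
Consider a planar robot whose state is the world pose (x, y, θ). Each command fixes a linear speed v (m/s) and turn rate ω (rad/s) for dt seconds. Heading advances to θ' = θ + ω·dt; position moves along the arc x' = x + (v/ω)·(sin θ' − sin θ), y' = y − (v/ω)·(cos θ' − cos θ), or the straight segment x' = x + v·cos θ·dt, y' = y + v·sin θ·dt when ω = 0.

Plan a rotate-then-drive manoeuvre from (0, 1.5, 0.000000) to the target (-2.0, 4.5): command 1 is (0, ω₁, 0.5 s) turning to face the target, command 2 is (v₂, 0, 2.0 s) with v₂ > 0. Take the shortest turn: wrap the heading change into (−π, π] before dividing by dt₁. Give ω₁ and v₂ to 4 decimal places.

ω₁ = 4.3176, v₂ = 1.8028

heading to target = atan2(4.5−1.5, -2−0) = 2.1588
Δθ = wrap(2.1588 − 0.0000) = 2.1588; ω₁ = Δθ/dt₁ = 4.3176
distance = √((-2−0)² + (4.5−1.5)²) = 3.6056; v₂ = distance/dt₂ = 1.8028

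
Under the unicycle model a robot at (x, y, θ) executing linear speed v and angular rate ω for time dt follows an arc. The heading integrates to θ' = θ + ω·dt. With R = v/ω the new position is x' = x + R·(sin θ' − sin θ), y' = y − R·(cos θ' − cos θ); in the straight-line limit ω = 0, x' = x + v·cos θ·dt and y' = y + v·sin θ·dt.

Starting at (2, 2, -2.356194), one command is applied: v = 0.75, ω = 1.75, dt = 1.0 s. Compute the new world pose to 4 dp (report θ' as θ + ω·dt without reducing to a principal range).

θ' = -2.3562 + 1.75·1.0 = -0.6062
R = v/ω = 0.75/1.75 = 0.4286
x' = 2 + 0.4286·(sin -0.6062 − sin -2.3562) = 2.0589
y' = 2 − 0.4286·(cos -0.6062 − cos -2.3562) = 1.3447

(2.0589, 1.3447, -0.6062)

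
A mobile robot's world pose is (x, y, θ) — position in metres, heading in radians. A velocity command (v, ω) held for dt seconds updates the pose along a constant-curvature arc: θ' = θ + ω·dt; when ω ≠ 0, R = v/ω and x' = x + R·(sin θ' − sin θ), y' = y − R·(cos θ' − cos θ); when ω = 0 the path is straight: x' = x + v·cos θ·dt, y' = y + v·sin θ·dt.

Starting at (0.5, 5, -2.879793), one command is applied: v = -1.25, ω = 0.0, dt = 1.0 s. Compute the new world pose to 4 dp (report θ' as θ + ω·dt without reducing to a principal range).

θ' = -2.8798 + 0.0·1.0 = -2.8798
ω = 0 → straight: x' = 0.5 + -1.25·cos(-2.8798)·1.0 = 1.7074
y' = 5 + -1.25·sin(-2.8798)·1.0 = 5.3235

(1.7074, 5.3235, -2.8798)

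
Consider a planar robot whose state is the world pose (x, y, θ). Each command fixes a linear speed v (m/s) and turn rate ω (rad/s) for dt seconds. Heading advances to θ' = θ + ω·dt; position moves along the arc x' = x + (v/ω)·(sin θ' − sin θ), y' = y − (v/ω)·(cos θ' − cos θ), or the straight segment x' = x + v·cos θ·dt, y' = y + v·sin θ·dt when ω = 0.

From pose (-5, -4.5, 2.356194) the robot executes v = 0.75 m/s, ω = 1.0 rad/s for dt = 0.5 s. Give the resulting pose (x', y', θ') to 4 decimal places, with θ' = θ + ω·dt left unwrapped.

(-5.3192, -4.3107, 2.8562)

θ' = 2.3562 + 1.0·0.5 = 2.8562
R = v/ω = 0.75/1.0 = 0.7500
x' = -5 + 0.7500·(sin 2.8562 − sin 2.3562) = -5.3192
y' = -4.5 − 0.7500·(cos 2.8562 − cos 2.3562) = -4.3107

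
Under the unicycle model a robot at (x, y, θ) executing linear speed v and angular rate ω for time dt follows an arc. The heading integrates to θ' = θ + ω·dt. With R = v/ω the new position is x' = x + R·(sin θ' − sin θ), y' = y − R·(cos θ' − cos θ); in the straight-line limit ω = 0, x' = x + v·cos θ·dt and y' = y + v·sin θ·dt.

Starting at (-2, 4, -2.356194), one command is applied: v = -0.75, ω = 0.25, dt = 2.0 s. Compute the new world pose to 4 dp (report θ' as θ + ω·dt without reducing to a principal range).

(-1.2427, 5.2767, -1.8562)

θ' = -2.3562 + 0.25·2.0 = -1.8562
R = v/ω = -0.75/0.25 = -3.0000
x' = -2 + -3.0000·(sin -1.8562 − sin -2.3562) = -1.2427
y' = 4 − -3.0000·(cos -1.8562 − cos -2.3562) = 5.2767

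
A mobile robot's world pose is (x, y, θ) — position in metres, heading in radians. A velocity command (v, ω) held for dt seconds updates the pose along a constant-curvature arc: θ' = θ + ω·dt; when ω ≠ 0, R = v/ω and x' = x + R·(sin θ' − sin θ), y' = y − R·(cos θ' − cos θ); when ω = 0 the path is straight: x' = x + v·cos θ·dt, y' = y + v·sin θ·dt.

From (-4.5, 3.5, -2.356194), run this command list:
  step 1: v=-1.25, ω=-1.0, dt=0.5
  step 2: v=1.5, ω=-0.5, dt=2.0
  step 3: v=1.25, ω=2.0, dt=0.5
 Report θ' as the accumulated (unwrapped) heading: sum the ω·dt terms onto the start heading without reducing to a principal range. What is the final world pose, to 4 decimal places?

step 1: θ'=-2.8562 (R=1.2500) → pose (-3.9680, 3.8156, -2.8562)
step 2: θ'=-3.8562 (R=-3.0000) → pose (-6.7786, 4.4281, -3.8562)
step 3: θ'=-2.8562 (R=0.6250) → pose (-7.3641, 4.5558, -2.8562)

(-7.3641, 4.5558, -2.8562)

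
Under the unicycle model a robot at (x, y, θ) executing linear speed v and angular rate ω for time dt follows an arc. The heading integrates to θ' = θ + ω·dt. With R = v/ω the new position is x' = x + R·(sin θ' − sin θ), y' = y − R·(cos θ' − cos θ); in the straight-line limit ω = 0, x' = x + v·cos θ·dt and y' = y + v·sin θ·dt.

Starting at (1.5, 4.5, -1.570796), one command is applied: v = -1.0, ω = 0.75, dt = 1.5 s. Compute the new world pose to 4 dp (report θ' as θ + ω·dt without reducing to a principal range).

θ' = -1.5708 + 0.75·1.5 = -0.4458
R = v/ω = -1.0/0.75 = -1.3333
x' = 1.5 + -1.3333·(sin -0.4458 − sin -1.5708) = 0.7416
y' = 4.5 − -1.3333·(cos -0.4458 − cos -1.5708) = 5.7030

(0.7416, 5.7030, -0.4458)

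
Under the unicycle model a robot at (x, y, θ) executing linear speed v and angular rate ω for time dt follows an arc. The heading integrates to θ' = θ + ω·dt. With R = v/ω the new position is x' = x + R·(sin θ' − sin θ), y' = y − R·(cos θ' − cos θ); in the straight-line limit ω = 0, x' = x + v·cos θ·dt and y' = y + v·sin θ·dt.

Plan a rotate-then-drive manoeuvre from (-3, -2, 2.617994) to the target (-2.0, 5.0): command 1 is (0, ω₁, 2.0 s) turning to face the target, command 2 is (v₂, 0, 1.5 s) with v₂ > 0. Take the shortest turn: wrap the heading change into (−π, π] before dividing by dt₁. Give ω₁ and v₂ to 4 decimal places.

ω₁ = -0.5945, v₂ = 4.7140

heading to target = atan2(5−-2, -2−-3) = 1.4289
Δθ = wrap(1.4289 − 2.6180) = -1.1891; ω₁ = Δθ/dt₁ = -0.5945
distance = √((-2−-3)² + (5−-2)²) = 7.0711; v₂ = distance/dt₂ = 4.7140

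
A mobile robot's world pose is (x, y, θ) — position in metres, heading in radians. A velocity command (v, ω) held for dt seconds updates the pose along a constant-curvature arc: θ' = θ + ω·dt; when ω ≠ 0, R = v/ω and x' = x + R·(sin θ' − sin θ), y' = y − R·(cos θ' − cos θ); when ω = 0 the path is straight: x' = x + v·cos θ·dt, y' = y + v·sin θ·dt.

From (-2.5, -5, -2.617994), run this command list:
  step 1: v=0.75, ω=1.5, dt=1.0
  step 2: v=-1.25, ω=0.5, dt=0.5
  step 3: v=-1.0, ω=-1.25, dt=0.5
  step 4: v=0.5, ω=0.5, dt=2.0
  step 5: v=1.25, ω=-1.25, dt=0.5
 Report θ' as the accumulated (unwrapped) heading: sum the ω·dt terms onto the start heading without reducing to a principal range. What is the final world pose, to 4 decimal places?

step 1: θ'=-1.1180 (R=0.5000) → pose (-2.6996, -5.6518, -1.1180)
step 2: θ'=-0.8680 (R=-2.5000) → pose (-3.0401, -5.1296, -0.8680)
step 3: θ'=-1.4930 (R=0.8000) → pose (-3.2272, -4.6747, -1.4930)
step 4: θ'=-0.4930 (R=1.0000) → pose (-2.7035, -5.4779, -0.4930)
step 5: θ'=-1.1180 (R=-1.0000) → pose (-2.2776, -5.9213, -1.1180)

(-2.2776, -5.9213, -1.1180)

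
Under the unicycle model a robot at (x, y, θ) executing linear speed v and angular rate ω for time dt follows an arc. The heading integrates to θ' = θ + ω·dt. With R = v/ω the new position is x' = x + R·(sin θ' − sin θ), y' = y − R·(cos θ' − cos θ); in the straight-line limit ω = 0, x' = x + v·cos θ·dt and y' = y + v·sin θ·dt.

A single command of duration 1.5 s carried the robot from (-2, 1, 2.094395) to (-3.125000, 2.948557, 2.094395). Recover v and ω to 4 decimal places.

Δθ = 2.094395 − 2.094395 = 0.000000
ω = Δθ/dt = 0.000000/1.5 = 0.0000
ω = 0 → v = (Δx·cos θ + Δy·sin θ)/dt = 1.5000

v = 1.5000, ω = 0.0000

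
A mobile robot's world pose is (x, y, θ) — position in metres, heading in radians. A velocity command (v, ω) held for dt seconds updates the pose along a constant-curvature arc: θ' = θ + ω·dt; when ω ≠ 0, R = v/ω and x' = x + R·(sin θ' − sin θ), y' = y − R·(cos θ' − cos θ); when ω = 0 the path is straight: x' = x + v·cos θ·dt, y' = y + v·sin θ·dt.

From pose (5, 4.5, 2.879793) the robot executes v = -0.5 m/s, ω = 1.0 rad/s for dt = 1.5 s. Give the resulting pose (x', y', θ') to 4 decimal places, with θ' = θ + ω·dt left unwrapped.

(5.6020, 4.8197, 4.3798)

θ' = 2.8798 + 1.0·1.5 = 4.3798
R = v/ω = -0.5/1.0 = -0.5000
x' = 5 + -0.5000·(sin 4.3798 − sin 2.8798) = 5.6020
y' = 4.5 − -0.5000·(cos 4.3798 − cos 2.8798) = 4.8197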